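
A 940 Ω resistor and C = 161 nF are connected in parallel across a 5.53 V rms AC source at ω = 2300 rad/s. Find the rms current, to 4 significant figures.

X_C = 1/(ωC) = 2701 Ω
Parallel: admittances add. Y = 1/R + jωC
Y = (0.001064 + j0.0003703) S
|Y| = 0.001126 S → |Z| = 1/|Y| = 887.8 Ω, ∠Z = −∠Y = -19.19°
I = V/|Z| = 5.53/887.8 = 6.229 mA

6.229 mA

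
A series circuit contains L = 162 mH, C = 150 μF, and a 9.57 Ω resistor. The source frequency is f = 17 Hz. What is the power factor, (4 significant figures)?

ω = 2πf = 106.8 rad/s
X_L = ωL = 17.30 Ω
X_C = 1/(ωC) = 62.41 Ω
Net reactance X = X_L − X_C = -45.11 Ω
Z = 9.570 − j45.11 Ω
|Z| = √(9.570² + 45.11²) = 46.11 Ω
∠Z = arctan(-45.11/9.570) = -78.02°
cos φ = cos(-78.02°) = 0.2075

0.2075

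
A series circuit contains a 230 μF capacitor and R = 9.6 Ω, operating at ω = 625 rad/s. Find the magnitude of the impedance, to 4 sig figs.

11.86 Ω

X_C = 1/(ωC) = 6.957 Ω
Z = 9.600 − j6.957 Ω
|Z| = √(9.600² + 6.957²) = 11.86 Ω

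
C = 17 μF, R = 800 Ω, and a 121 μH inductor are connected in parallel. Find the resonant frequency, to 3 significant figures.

3.51 kHz

ω₀ = 1/√(LC) = 1/√(0.000121 × 1.7e-05) = 22050 rad/s
f₀ = ω₀/(2π) = 3.51 kHz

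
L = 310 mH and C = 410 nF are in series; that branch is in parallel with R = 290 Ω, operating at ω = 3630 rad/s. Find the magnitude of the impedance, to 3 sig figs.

244 Ω

X_L = ωL = 1130 Ω
X_C = 1/(ωC) = 672 Ω
Branch 1: Z₁ = R = 290 Ω
Branch 2 (series LC): Z₂ = j(X_L − X_C) = j453 Ω
Parallel: Z = Z₁Z₂/(Z₁+Z₂), |Z| = 244 Ω, ∠Z = 32.6°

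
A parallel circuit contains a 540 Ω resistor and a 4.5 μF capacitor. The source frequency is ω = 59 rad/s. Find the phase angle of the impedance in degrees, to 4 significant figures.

X_C = 1/(ωC) = 3766 Ω
Parallel: admittances add. Y = 1/R + jωC
Y = (0.001852 + j0.0002655) S
|Y| = 0.001871 S → |Z| = 1/|Y| = 534.5 Ω, ∠Z = −∠Y = -8.159°

-8.159°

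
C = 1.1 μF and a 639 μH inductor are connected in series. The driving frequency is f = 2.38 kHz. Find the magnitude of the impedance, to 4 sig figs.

ω = 2πf = 14950 rad/s
X_L = ωL = 9.556 Ω
X_C = 1/(ωC) = 60.79 Ω
Net reactance X = X_L − X_C = -51.24 Ω
Z = − j51.24 Ω
|Z| = √(0² + 51.24²) = 51.24 Ω

51.24 Ω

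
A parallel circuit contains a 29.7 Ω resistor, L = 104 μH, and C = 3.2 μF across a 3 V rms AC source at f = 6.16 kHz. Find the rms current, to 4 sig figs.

ω = 2πf = 38700 rad/s
X_L = ωL = 4.025 Ω
X_C = 1/(ωC) = 8.074 Ω
Parallel: admittances add. Y = 1/R + 1/(jωL) + jωC
Y = (0.03367 − j0.1246) S
|Y| = 0.1290 S → |Z| = 1/|Y| = 7.749 Ω, ∠Z = −∠Y = 74.88°
I = V/|Z| = 3/7.749 = 387.1 mA

387.1 mA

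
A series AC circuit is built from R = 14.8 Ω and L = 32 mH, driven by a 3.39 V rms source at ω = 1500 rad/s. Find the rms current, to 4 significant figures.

X_L = ωL = 48.00 Ω
Z = 14.80 + j48.00 Ω
|Z| = √(14.80² + 48.00²) = 50.23 Ω
I = V/|Z| = 3.39/50.23 = 67.49 mA

67.49 mA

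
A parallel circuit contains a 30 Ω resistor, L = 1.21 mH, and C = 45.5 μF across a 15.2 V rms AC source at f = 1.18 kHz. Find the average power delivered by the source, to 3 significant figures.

7.70 W

ω = 2πf = 7414 rad/s
X_L = ωL = 8.97 Ω
X_C = 1/(ωC) = 2.96 Ω
Parallel: admittances add. Y = 1/R + 1/(jωL) + jωC
Y = (0.0333 + j0.226) S
|Y| = 0.228 S → |Z| = 1/|Y| = 4.38 Ω, ∠Z = −∠Y = -81.6°
I = V/|Z| = 3.47 A
P = VI cos φ = 15.2 × 3.47 × cos(-81.6°) = 7.70 W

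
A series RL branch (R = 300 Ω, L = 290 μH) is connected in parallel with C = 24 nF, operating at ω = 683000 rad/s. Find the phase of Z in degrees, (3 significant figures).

-81.1°

X_L = ωL = 198 Ω
X_C = 1/(ωC) = 61.0 Ω
Branch 1 (R+jX_L): Z₁ = 300 + j198 Ω, |Z₁| = 359 Ω
Branch 2 (−jX_C): Z₂ = −j61.0 Ω
Parallel: Z = Z₁Z₂/(Z₁+Z₂), |Z| = 66.5 Ω, ∠Z = -81.1°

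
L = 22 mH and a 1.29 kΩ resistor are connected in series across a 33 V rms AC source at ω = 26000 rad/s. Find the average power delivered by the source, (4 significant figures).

X_L = ωL = 572.0 Ω
Z = 1290 + j572.0 Ω
|Z| = √(1290² + 572.0²) = 1411 Ω
∠Z = arctan(572.0/1290) = 23.91°
I = V/|Z| = 23.39 mA
P = VI cos φ = 33 × 0.02339 × cos(23.91°) = 705.5 mW

705.5 mW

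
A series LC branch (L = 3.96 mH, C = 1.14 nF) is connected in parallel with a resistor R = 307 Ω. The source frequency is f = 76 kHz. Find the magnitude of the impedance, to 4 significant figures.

ω = 2πf = 477500 rad/s
X_L = ωL = 1891 Ω
X_C = 1/(ωC) = 1837 Ω
Branch 1: Z₁ = R = 307.0 Ω
Branch 2 (series LC): Z₂ = j(X_L − X_C) = j54.02 Ω
Parallel: Z = Z₁Z₂/(Z₁+Z₂), |Z| = 53.20 Ω, ∠Z = 80.02°

53.20 Ω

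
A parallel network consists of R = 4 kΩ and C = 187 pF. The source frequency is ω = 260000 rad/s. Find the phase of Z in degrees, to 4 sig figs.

-11.01°

X_C = 1/(ωC) = 20570 Ω
Parallel: admittances add. Y = 1/R + jωC
Y = (0.0002500 + j4.862e-05) S
|Y| = 0.0002547 S → |Z| = 1/|Y| = 3926 Ω, ∠Z = −∠Y = -11.01°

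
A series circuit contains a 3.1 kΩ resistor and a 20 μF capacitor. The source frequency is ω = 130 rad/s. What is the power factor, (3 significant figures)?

0.992

X_C = 1/(ωC) = 385 Ω
Z = 3100 − j385 Ω
|Z| = √(3100² + 385²) = 3120 Ω
∠Z = arctan(-385/3100) = -7.07°
cos φ = cos(-7.07°) = 0.992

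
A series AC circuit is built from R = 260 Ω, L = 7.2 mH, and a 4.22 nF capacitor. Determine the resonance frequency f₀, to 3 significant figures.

ω₀ = 1/√(LC) = 1/√(0.0072 × 4.22e-09) = 181400 rad/s
f₀ = ω₀/(2π) = 28.9 kHz

28.9 kHz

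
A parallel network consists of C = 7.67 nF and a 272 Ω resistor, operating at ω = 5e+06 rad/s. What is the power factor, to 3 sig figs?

X_C = 1/(ωC) = 26.1 Ω
Parallel: admittances add. Y = 1/R + jωC
Y = (0.00368 + j0.0384) S
|Y| = 0.0385 S → |Z| = 1/|Y| = 26.0 Ω, ∠Z = −∠Y = -84.5°
cos φ = cos(-84.5°) = 0.0954

0.0954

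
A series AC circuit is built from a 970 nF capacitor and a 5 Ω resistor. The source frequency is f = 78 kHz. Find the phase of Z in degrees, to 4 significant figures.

ω = 2πf = 490100 rad/s
X_C = 1/(ωC) = 2.104 Ω
Z = 5.000 − j2.104 Ω
|Z| = √(5.000² + 2.104²) = 5.424 Ω
∠Z = arctan(-2.104/5.000) = -22.82°

-22.82°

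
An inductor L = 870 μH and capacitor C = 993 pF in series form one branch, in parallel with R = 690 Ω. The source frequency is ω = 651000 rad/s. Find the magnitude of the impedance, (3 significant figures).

X_L = ωL = 566 Ω
X_C = 1/(ωC) = 1550 Ω
Branch 1: Z₁ = R = 690 Ω
Branch 2 (series LC): Z₂ = j(X_L − X_C) = −j981 Ω
Parallel: Z = Z₁Z₂/(Z₁+Z₂), |Z| = 564 Ω, ∠Z = -35.1°

564 Ω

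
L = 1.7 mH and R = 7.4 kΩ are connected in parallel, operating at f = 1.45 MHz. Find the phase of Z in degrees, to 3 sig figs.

ω = 2πf = 9.111e+06 rad/s
X_L = ωL = 15500 Ω
Parallel: admittances add. Y = 1/R + 1/(jωL)
Y = (0.000135 − j6.46e-05) S
|Y| = 0.000150 S → |Z| = 1/|Y| = 6680 Ω, ∠Z = −∠Y = 25.5°

25.5°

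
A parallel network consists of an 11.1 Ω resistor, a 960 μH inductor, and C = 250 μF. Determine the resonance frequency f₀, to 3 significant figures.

325 Hz

ω₀ = 1/√(LC) = 1/√(0.00096 × 0.00025) = 2041 rad/s
f₀ = ω₀/(2π) = 325 Hz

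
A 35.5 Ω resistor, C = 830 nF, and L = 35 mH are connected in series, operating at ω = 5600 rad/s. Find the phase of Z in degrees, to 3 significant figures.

X_L = ωL = 196 Ω
X_C = 1/(ωC) = 215 Ω
Net reactance X = X_L − X_C = -19.1 Ω
Z = 35.5 − j19.1 Ω
|Z| = √(35.5² + 19.1²) = 40.3 Ω
∠Z = arctan(-19.1/35.5) = -28.3°

-28.3°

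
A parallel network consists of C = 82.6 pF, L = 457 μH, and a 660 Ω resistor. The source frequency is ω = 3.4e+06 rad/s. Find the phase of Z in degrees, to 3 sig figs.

X_L = ωL = 1550 Ω
X_C = 1/(ωC) = 3560 Ω
Parallel: admittances add. Y = 1/R + 1/(jωL) + jωC
Y = (0.00152 − j0.000363) S
|Y| = 0.00156 S → |Z| = 1/|Y| = 642 Ω, ∠Z = −∠Y = 13.5°

13.5°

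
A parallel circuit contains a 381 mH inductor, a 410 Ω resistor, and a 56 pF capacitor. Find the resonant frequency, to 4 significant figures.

34.46 kHz

ω₀ = 1/√(LC) = 1/√(0.381 × 5.6e-11) = 216500 rad/s
f₀ = ω₀/(2π) = 34.46 kHz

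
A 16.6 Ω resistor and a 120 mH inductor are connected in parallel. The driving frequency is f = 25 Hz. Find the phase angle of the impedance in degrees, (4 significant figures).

ω = 2πf = 157.1 rad/s
X_L = ωL = 18.85 Ω
Parallel: admittances add. Y = 1/R + 1/(jωL)
Y = (0.06024 − j0.05305) S
|Y| = 0.08027 S → |Z| = 1/|Y| = 12.46 Ω, ∠Z = −∠Y = 41.37°

41.37°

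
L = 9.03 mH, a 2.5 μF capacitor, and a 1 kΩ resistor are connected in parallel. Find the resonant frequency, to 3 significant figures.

1.06 kHz

ω₀ = 1/√(LC) = 1/√(0.00903 × 2.5e-06) = 6656 rad/s
f₀ = ω₀/(2π) = 1.06 kHz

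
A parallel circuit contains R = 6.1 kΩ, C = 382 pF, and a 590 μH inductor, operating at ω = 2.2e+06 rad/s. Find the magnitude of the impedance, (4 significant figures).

5610 Ω

X_L = ωL = 1298 Ω
X_C = 1/(ωC) = 1190 Ω
Parallel: admittances add. Y = 1/R + 1/(jωL) + jωC
Y = (0.0001639 + j6.998e-05) S
|Y| = 0.0001782 S → |Z| = 1/|Y| = 5610 Ω, ∠Z = −∠Y = -23.12°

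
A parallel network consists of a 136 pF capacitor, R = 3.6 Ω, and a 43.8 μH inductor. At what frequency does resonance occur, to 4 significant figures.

ω₀ = 1/√(LC) = 1/√(4.38e-05 × 1.36e-10) = 1.296e+07 rad/s
f₀ = ω₀/(2π) = 2.062 MHz

2.062 MHz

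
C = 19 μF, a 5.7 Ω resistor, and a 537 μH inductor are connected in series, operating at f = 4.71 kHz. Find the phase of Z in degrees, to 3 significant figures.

ω = 2πf = 29590 rad/s
X_L = ωL = 15.9 Ω
X_C = 1/(ωC) = 1.78 Ω
Net reactance X = X_L − X_C = 14.1 Ω
Z = 5.70 + j14.1 Ω
|Z| = √(5.70² + 14.1²) = 15.2 Ω
∠Z = arctan(14.1/5.70) = 68.0°

68.0°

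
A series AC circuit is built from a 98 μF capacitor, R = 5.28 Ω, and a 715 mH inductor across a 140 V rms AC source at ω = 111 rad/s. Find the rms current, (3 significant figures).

X_L = ωL = 79.4 Ω
X_C = 1/(ωC) = 91.9 Ω
Net reactance X = X_L − X_C = -12.6 Ω
Z = 5.28 − j12.6 Ω
|Z| = √(5.28² + 12.6²) = 13.6 Ω
I = V/|Z| = 140/13.6 = 10.3 A

10.3 A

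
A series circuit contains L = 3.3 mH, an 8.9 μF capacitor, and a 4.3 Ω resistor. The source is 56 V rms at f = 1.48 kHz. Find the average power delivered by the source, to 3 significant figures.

ω = 2πf = 9299 rad/s
X_L = ωL = 30.7 Ω
X_C = 1/(ωC) = 12.1 Ω
Net reactance X = X_L − X_C = 18.6 Ω
Z = 4.30 + j18.6 Ω
|Z| = √(4.30² + 18.6²) = 19.1 Ω
∠Z = arctan(18.6/4.30) = 77.0°
I = V/|Z| = 2.93 A
P = VI cos φ = 56 × 2.93 × cos(77.0°) = 37.0 W

37.0 W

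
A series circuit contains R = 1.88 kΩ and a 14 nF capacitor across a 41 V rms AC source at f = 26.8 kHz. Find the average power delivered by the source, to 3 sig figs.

851 mW

ω = 2πf = 168400 rad/s
X_C = 1/(ωC) = 424 Ω
Z = 1880 − j424 Ω
|Z| = √(1880² + 424²) = 1930 Ω
∠Z = arctan(-424/1880) = -12.7°
I = V/|Z| = 21.3 mA
P = VI cos φ = 41 × 0.0213 × cos(-12.7°) = 851 mW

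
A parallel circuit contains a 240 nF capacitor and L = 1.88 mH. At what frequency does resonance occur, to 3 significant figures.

7.49 kHz

ω₀ = 1/√(LC) = 1/√(0.00188 × 2.4e-07) = 47080 rad/s
f₀ = ω₀/(2π) = 7.49 kHz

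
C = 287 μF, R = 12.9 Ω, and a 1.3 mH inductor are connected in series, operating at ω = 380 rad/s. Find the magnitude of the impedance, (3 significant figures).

X_L = ωL = 0.494 Ω
X_C = 1/(ωC) = 9.17 Ω
Net reactance X = X_L − X_C = -8.68 Ω
Z = 12.9 − j8.68 Ω
|Z| = √(12.9² + 8.68²) = 15.5 Ω

15.5 Ω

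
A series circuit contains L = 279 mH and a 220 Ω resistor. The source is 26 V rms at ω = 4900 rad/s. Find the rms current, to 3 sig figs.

18.8 mA

X_L = ωL = 1370 Ω
Z = 220 + j1370 Ω
|Z| = √(220² + 1370²) = 1380 Ω
I = V/|Z| = 26/1380 = 18.8 mA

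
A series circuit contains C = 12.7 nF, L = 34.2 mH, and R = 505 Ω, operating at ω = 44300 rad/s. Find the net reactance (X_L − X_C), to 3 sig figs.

X_L = ωL = 1520 Ω
X_C = 1/(ωC) = 1780 Ω
X = 1520 − 1780 = -262 Ω

-262 Ω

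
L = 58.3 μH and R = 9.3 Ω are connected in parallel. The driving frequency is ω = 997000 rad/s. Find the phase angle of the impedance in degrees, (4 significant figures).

9.090°

X_L = ωL = 58.13 Ω
Parallel: admittances add. Y = 1/R + 1/(jωL)
Y = (0.1075 − j0.01720) S
|Y| = 0.1089 S → |Z| = 1/|Y| = 9.183 Ω, ∠Z = −∠Y = 9.090°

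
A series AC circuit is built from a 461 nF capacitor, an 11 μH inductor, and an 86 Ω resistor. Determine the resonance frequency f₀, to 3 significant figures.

70.7 kHz

ω₀ = 1/√(LC) = 1/√(1.1e-05 × 4.61e-07) = 444100 rad/s
f₀ = ω₀/(2π) = 70.7 kHz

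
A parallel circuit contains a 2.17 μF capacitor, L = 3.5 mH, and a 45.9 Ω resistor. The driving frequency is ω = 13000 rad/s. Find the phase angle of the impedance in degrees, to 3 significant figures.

-16.0°

X_L = ωL = 45.5 Ω
X_C = 1/(ωC) = 35.4 Ω
Parallel: admittances add. Y = 1/R + 1/(jωL) + jωC
Y = (0.0218 + j0.00623) S
|Y| = 0.0227 S → |Z| = 1/|Y| = 44.1 Ω, ∠Z = −∠Y = -16.0°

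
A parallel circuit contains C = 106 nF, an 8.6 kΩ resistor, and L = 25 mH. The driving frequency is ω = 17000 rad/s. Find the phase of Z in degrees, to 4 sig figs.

78.08°

X_L = ωL = 425.0 Ω
X_C = 1/(ωC) = 554.9 Ω
Parallel: admittances add. Y = 1/R + 1/(jωL) + jωC
Y = (0.0001163 − j0.0005509) S
|Y| = 0.0005631 S → |Z| = 1/|Y| = 1776 Ω, ∠Z = −∠Y = 78.08°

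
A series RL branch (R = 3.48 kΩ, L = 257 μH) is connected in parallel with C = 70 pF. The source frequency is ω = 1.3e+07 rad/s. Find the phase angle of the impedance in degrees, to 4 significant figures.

X_L = ωL = 3341 Ω
X_C = 1/(ωC) = 1099 Ω
Branch 1 (R+jX_L): Z₁ = 3480 + j3341 Ω, |Z₁| = 4824 Ω
Branch 2 (−jX_C): Z₂ = −j1099 Ω
Parallel: Z = Z₁Z₂/(Z₁+Z₂), |Z| = 1281 Ω, ∠Z = -78.96°

-78.96°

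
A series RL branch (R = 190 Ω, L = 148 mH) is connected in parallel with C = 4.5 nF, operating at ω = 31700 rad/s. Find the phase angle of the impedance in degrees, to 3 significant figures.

83.0°

X_L = ωL = 4690 Ω
X_C = 1/(ωC) = 7010 Ω
Branch 1 (R+jX_L): Z₁ = 190 + j4690 Ω, |Z₁| = 4700 Ω
Branch 2 (−jX_C): Z₂ = −j7010 Ω
Parallel: Z = Z₁Z₂/(Z₁+Z₂), |Z| = 14100 Ω, ∠Z = 83.0°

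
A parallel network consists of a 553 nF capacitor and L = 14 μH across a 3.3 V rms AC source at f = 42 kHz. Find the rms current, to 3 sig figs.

412 mA

ω = 2πf = 263900 rad/s
X_L = ωL = 3.69 Ω
X_C = 1/(ωC) = 6.85 Ω
Parallel: admittances add. Y = 1/(jωL) + jωC
Y = (0 − j0.125) S
|Y| = 0.125 S → |Z| = 1/|Y| = 8.02 Ω, ∠Z = −∠Y = 90.0°
I = V/|Z| = 3.3/8.02 = 412 mA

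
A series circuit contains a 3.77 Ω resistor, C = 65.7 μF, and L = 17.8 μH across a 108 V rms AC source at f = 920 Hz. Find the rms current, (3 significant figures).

ω = 2πf = 5781 rad/s
X_L = ωL = 0.103 Ω
X_C = 1/(ωC) = 2.63 Ω
Net reactance X = X_L − X_C = -2.53 Ω
Z = 3.77 − j2.53 Ω
|Z| = √(3.77² + 2.53²) = 4.54 Ω
I = V/|Z| = 108/4.54 = 23.8 A

23.8 A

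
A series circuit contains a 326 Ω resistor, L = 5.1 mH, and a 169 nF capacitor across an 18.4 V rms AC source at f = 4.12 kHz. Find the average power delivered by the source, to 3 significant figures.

955 mW

ω = 2πf = 25890 rad/s
X_L = ωL = 132 Ω
X_C = 1/(ωC) = 229 Ω
Net reactance X = X_L − X_C = -96.6 Ω
Z = 326 − j96.6 Ω
|Z| = √(326² + 96.6²) = 340 Ω
∠Z = arctan(-96.6/326) = -16.5°
I = V/|Z| = 54.1 mA
P = VI cos φ = 18.4 × 0.0541 × cos(-16.5°) = 955 mW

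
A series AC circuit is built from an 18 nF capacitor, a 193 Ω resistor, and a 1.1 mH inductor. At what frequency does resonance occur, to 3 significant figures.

ω₀ = 1/√(LC) = 1/√(0.0011 × 1.8e-08) = 224700 rad/s
f₀ = ω₀/(2π) = 35.8 kHz

35.8 kHz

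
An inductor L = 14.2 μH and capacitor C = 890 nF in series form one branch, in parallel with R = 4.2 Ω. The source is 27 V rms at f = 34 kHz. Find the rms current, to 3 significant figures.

ω = 2πf = 213600 rad/s
X_L = ωL = 3.03 Ω
X_C = 1/(ωC) = 5.26 Ω
Branch 1: Z₁ = R = 4.20 Ω
Branch 2 (series LC): Z₂ = j(X_L − X_C) = −j2.23 Ω
Parallel: Z = Z₁Z₂/(Z₁+Z₂), |Z| = 1.97 Ω, ∠Z = -62.1°
I = V/|Z| = 27/1.97 = 13.7 A

13.7 A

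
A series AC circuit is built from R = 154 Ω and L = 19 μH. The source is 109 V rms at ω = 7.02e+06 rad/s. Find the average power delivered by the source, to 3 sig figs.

44.1 W

X_L = ωL = 133 Ω
Z = 154 + j133 Ω
|Z| = √(154² + 133²) = 204 Ω
∠Z = arctan(133/154) = 40.9°
I = V/|Z| = 535 mA
P = VI cos φ = 109 × 0.535 × cos(40.9°) = 44.1 W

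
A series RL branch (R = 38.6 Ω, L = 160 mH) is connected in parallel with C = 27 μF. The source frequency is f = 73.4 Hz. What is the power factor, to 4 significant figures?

0.9509

ω = 2πf = 461.2 rad/s
X_L = ωL = 73.79 Ω
X_C = 1/(ωC) = 80.31 Ω
Branch 1 (R+jX_L): Z₁ = 38.60 + j73.79 Ω, |Z₁| = 83.28 Ω
Branch 2 (−jX_C): Z₂ = −j80.31 Ω
Parallel: Z = Z₁Z₂/(Z₁+Z₂), |Z| = 170.8 Ω, ∠Z = -18.03°
cos φ = cos(-18.03°) = 0.9509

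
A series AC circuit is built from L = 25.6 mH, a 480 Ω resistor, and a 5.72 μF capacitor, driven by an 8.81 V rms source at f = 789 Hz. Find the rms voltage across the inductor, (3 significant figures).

2.29 V

ω = 2πf = 4957 rad/s
X_L = ωL = 127 Ω
X_C = 1/(ωC) = 35.3 Ω
Net reactance X = X_L − X_C = 91.6 Ω
Z = 480 + j91.6 Ω
|Z| = √(480² + 91.6²) = 489 Ω
I = V/|Z| = 18.0 mA
V_L = I·|Z_L| = 0.0180 × 127 = 2.29 V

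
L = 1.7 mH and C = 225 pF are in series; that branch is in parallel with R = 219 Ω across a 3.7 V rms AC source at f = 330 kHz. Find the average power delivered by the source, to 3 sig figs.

ω = 2πf = 2.073e+06 rad/s
X_L = ωL = 3520 Ω
X_C = 1/(ωC) = 2140 Ω
Branch 1: Z₁ = R = 219 Ω
Branch 2 (series LC): Z₂ = j(X_L − X_C) = j1380 Ω
Parallel: Z = Z₁Z₂/(Z₁+Z₂), |Z| = 216 Ω, ∠Z = 9.01°
I = V/|Z| = 17.1 mA
P = VI cos φ = 3.7 × 0.0171 × cos(9.01°) = 62.5 mW

62.5 mW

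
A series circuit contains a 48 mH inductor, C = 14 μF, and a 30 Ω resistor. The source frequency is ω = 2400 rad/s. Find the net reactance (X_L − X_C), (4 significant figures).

85.44 Ω

X_L = ωL = 115.2 Ω
X_C = 1/(ωC) = 29.76 Ω
X = 115.2 − 29.76 = 85.44 Ω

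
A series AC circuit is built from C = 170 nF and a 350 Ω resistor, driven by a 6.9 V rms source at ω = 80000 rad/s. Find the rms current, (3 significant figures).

X_C = 1/(ωC) = 73.5 Ω
Z = 350 − j73.5 Ω
|Z| = √(350² + 73.5²) = 358 Ω
I = V/|Z| = 6.9/358 = 19.3 mA

19.3 mA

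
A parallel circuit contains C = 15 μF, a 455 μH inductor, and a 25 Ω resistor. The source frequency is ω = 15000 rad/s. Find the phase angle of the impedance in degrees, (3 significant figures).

-63.0°

X_L = ωL = 6.83 Ω
X_C = 1/(ωC) = 4.44 Ω
Parallel: admittances add. Y = 1/R + 1/(jωL) + jωC
Y = (0.0400 + j0.0785) S
|Y| = 0.0881 S → |Z| = 1/|Y| = 11.4 Ω, ∠Z = −∠Y = -63.0°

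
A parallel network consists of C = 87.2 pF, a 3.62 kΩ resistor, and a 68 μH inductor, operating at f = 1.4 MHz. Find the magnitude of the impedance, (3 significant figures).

1060 Ω

ω = 2πf = 8.796e+06 rad/s
X_L = ωL = 598 Ω
X_C = 1/(ωC) = 1300 Ω
Parallel: admittances add. Y = 1/R + 1/(jωL) + jωC
Y = (0.000276 − j0.000905) S
|Y| = 0.000946 S → |Z| = 1/|Y| = 1060 Ω, ∠Z = −∠Y = 73.0°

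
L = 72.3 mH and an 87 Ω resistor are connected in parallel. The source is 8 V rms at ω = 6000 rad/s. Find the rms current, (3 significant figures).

X_L = ωL = 434 Ω
Parallel: admittances add. Y = 1/R + 1/(jωL)
Y = (0.0115 − j0.00231) S
|Y| = 0.0117 S → |Z| = 1/|Y| = 85.3 Ω, ∠Z = −∠Y = 11.3°
I = V/|Z| = 8/85.3 = 93.8 mA

93.8 mA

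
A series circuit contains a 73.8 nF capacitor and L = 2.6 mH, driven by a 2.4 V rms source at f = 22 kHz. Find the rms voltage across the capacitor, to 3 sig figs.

ω = 2πf = 138200 rad/s
X_L = ωL = 359 Ω
X_C = 1/(ωC) = 98.0 Ω
Net reactance X = X_L − X_C = 261 Ω
Z = j261 Ω
|Z| = √(0² + 261²) = 261 Ω
I = V/|Z| = 9.18 mA
V_C = I·|Z_C| = 0.00918 × 98.0 = 0.900 V

0.900 V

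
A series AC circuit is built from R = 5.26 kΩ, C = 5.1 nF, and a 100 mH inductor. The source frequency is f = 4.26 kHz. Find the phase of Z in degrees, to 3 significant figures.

-41.5°

ω = 2πf = 26770 rad/s
X_L = ωL = 2680 Ω
X_C = 1/(ωC) = 7330 Ω
Net reactance X = X_L − X_C = -4650 Ω
Z = 5260 − j4650 Ω
|Z| = √(5260² + 4650²) = 7020 Ω
∠Z = arctan(-4650/5260) = -41.5°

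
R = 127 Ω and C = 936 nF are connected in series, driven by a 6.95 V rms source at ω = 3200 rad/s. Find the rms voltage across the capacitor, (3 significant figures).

6.50 V

X_C = 1/(ωC) = 334 Ω
Z = 127 − j334 Ω
|Z| = √(127² + 334²) = 357 Ω
I = V/|Z| = 19.5 mA
V_C = I·|Z_C| = 0.0195 × 334 = 6.50 V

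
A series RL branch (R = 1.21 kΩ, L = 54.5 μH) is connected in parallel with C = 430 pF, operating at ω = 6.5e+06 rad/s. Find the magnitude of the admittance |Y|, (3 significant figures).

2.68 mS

X_L = ωL = 354 Ω
X_C = 1/(ωC) = 358 Ω
Branch 1 (R+jX_L): Z₁ = 1210 + j354 Ω, |Z₁| = 1260 Ω
Branch 2 (−jX_C): Z₂ = −j358 Ω
Parallel: Z = Z₁Z₂/(Z₁+Z₂), |Z| = 373 Ω, ∠Z = -73.5°
|Y| = 1/|Z| = 2.68 mS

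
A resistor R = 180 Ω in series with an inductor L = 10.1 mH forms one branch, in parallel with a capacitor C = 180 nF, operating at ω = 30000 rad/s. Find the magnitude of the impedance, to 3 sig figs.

X_L = ωL = 303 Ω
X_C = 1/(ωC) = 185 Ω
Branch 1 (R+jX_L): Z₁ = 180 + j303 Ω, |Z₁| = 352 Ω
Branch 2 (−jX_C): Z₂ = −j185 Ω
Parallel: Z = Z₁Z₂/(Z₁+Z₂), |Z| = 303 Ω, ∠Z = -63.9°

303 Ω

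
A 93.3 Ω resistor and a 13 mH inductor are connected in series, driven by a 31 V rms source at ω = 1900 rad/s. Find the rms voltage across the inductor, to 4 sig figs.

7.934 V

X_L = ωL = 24.70 Ω
Z = 93.30 + j24.70 Ω
|Z| = √(93.30² + 24.70²) = 96.51 Ω
I = V/|Z| = 321.2 mA
V_L = I·|Z_L| = 0.3212 × 24.70 = 7.934 V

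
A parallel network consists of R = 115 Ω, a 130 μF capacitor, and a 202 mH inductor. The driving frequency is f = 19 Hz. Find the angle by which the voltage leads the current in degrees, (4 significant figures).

ω = 2πf = 119.4 rad/s
X_L = ωL = 24.11 Ω
X_C = 1/(ωC) = 64.44 Ω
Parallel: admittances add. Y = 1/R + 1/(jωL) + jωC
Y = (0.008696 − j0.02595) S
|Y| = 0.02737 S → |Z| = 1/|Y| = 36.54 Ω, ∠Z = −∠Y = 71.47°

71.47°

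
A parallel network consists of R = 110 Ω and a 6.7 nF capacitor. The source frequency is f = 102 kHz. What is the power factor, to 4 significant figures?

0.9042

ω = 2πf = 640900 rad/s
X_C = 1/(ωC) = 232.9 Ω
Parallel: admittances add. Y = 1/R + jωC
Y = (0.009091 + j0.004294) S
|Y| = 0.01005 S → |Z| = 1/|Y| = 99.46 Ω, ∠Z = −∠Y = -25.28°
cos φ = cos(-25.28°) = 0.9042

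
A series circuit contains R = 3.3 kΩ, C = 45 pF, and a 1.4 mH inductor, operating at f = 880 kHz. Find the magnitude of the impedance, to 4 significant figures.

ω = 2πf = 5.529e+06 rad/s
X_L = ωL = 7741 Ω
X_C = 1/(ωC) = 4019 Ω
Net reactance X = X_L − X_C = 3722 Ω
Z = 3300 + j3722 Ω
|Z| = √(3300² + 3722²) = 4974 Ω

4974 Ω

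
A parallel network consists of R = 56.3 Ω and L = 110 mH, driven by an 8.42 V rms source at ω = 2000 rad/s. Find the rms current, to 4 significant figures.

X_L = ωL = 220.0 Ω
Parallel: admittances add. Y = 1/R + 1/(jωL)
Y = (0.01776 − j0.004545) S
|Y| = 0.01833 S → |Z| = 1/|Y| = 54.54 Ω, ∠Z = −∠Y = 14.35°
I = V/|Z| = 8.42/54.54 = 154.4 mA

154.4 mA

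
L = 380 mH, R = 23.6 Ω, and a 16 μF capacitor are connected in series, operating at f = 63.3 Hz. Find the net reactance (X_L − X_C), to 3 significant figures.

ω = 2πf = 397.7 rad/s
X_L = ωL = 151 Ω
X_C = 1/(ωC) = 157 Ω
X = 151 − 157 = -6.01 Ω

-6.01 Ω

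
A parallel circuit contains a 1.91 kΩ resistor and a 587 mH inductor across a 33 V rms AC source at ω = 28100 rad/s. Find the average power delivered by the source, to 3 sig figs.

570 mW

X_L = ωL = 16500 Ω
Parallel: admittances add. Y = 1/R + 1/(jωL)
Y = (0.000524 − j6.06e-05) S
|Y| = 0.000527 S → |Z| = 1/|Y| = 1900 Ω, ∠Z = −∠Y = 6.61°
I = V/|Z| = 17.4 mA
P = VI cos φ = 33 × 0.0174 × cos(6.61°) = 570 mW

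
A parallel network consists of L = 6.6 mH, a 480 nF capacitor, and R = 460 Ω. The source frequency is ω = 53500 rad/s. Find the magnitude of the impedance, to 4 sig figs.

43.57 Ω

X_L = ωL = 353.1 Ω
X_C = 1/(ωC) = 38.94 Ω
Parallel: admittances add. Y = 1/R + 1/(jωL) + jωC
Y = (0.002174 + j0.02285) S
|Y| = 0.02295 S → |Z| = 1/|Y| = 43.57 Ω, ∠Z = −∠Y = -84.56°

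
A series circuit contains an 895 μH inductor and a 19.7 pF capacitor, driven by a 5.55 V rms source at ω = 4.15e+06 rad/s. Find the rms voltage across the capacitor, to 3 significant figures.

X_L = ωL = 3710 Ω
X_C = 1/(ωC) = 12200 Ω
Net reactance X = X_L − X_C = -8520 Ω
Z = − j8520 Ω
|Z| = √(0² + 8520²) = 8520 Ω
I = V/|Z| = 652 μA
V_C = I·|Z_C| = 0.000652 × 12200 = 7.97 V

7.97 V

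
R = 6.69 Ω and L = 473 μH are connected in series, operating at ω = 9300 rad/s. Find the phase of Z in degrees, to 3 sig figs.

X_L = ωL = 4.40 Ω
Z = 6.69 + j4.40 Ω
|Z| = √(6.69² + 4.40²) = 8.01 Ω
∠Z = arctan(4.40/6.69) = 33.3°

33.3°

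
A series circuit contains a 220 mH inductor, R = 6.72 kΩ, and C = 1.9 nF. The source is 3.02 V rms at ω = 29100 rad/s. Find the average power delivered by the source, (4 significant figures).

X_L = ωL = 6402 Ω
X_C = 1/(ωC) = 18090 Ω
Net reactance X = X_L − X_C = -11680 Ω
Z = 6720 − j11680 Ω
|Z| = √(6720² + 11680²) = 13480 Ω
∠Z = arctan(-11680/6720) = -60.10°
I = V/|Z| = 224.1 μA
P = VI cos φ = 3.02 × 0.0002241 × cos(-60.10°) = 337.3 μW

337.3 μW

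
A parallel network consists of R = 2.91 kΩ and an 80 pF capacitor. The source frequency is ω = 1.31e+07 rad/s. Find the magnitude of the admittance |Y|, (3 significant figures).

X_C = 1/(ωC) = 954 Ω
Parallel: admittances add. Y = 1/R + jωC
Y = (0.000344 + j0.00105) S
|Y| = 0.00110 S → |Z| = 1/|Y| = 907 Ω, ∠Z = −∠Y = -71.8°

1.10 mS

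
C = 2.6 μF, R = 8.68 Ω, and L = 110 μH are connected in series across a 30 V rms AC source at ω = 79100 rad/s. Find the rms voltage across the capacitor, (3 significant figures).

X_L = ωL = 8.70 Ω
X_C = 1/(ωC) = 4.86 Ω
Net reactance X = X_L − X_C = 3.84 Ω
Z = 8.68 + j3.84 Ω
|Z| = √(8.68² + 3.84²) = 9.49 Ω
I = V/|Z| = 3.16 A
V_C = I·|Z_C| = 3.16 × 4.86 = 15.4 V

15.4 V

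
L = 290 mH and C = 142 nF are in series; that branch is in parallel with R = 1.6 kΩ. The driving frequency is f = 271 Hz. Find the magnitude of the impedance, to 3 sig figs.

1460 Ω

ω = 2πf = 1703 rad/s
X_L = ωL = 494 Ω
X_C = 1/(ωC) = 4140 Ω
Branch 1: Z₁ = R = 1600 Ω
Branch 2 (series LC): Z₂ = j(X_L − X_C) = −j3640 Ω
Parallel: Z = Z₁Z₂/(Z₁+Z₂), |Z| = 1460 Ω, ∠Z = -23.7°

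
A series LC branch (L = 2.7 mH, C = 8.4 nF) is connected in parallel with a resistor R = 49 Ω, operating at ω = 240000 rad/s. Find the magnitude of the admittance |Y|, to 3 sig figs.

X_L = ωL = 648 Ω
X_C = 1/(ωC) = 496 Ω
Branch 1: Z₁ = R = 49.0 Ω
Branch 2 (series LC): Z₂ = j(X_L − X_C) = j152 Ω
Parallel: Z = Z₁Z₂/(Z₁+Z₂), |Z| = 46.6 Ω, ∠Z = 17.9°
|Y| = 1/|Z| = 21.4 mS

21.4 mS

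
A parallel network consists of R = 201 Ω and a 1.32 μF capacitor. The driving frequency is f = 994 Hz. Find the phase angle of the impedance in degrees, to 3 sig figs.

ω = 2πf = 6245 rad/s
X_C = 1/(ωC) = 121 Ω
Parallel: admittances add. Y = 1/R + jωC
Y = (0.00498 + j0.00824) S
|Y| = 0.00963 S → |Z| = 1/|Y| = 104 Ω, ∠Z = −∠Y = -58.9°

-58.9°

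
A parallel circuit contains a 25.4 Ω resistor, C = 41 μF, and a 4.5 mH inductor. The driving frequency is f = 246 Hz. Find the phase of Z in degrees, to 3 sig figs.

63.9°

ω = 2πf = 1546 rad/s
X_L = ωL = 6.96 Ω
X_C = 1/(ωC) = 15.8 Ω
Parallel: admittances add. Y = 1/R + 1/(jωL) + jωC
Y = (0.0394 − j0.0804) S
|Y| = 0.0895 S → |Z| = 1/|Y| = 11.2 Ω, ∠Z = −∠Y = 63.9°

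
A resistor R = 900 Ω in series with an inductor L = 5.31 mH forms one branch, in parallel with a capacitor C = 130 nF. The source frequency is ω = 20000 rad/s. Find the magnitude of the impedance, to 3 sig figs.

X_L = ωL = 106 Ω
X_C = 1/(ωC) = 385 Ω
Branch 1 (R+jX_L): Z₁ = 900 + j106 Ω, |Z₁| = 906 Ω
Branch 2 (−jX_C): Z₂ = −j385 Ω
Parallel: Z = Z₁Z₂/(Z₁+Z₂), |Z| = 370 Ω, ∠Z = -66.1°

370 Ω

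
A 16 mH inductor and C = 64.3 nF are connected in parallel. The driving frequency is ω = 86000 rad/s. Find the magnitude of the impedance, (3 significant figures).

208 Ω

X_L = ωL = 1380 Ω
X_C = 1/(ωC) = 181 Ω
Parallel: admittances add. Y = 1/(jωL) + jωC
Y = (0 + j0.00480) S
|Y| = 0.00480 S → |Z| = 1/|Y| = 208 Ω, ∠Z = −∠Y = -90.0°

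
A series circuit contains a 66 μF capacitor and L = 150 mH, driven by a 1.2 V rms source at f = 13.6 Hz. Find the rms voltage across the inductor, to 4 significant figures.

0.09351 V

ω = 2πf = 85.45 rad/s
X_L = ωL = 12.82 Ω
X_C = 1/(ωC) = 177.3 Ω
Net reactance X = X_L − X_C = -164.5 Ω
Z = − j164.5 Ω
|Z| = √(0² + 164.5²) = 164.5 Ω
I = V/|Z| = 7.295 mA
V_L = I·|Z_L| = 0.007295 × 12.82 = 0.09351 V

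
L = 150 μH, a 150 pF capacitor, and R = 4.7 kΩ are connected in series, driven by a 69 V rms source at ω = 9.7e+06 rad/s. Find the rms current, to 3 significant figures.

X_L = ωL = 1450 Ω
X_C = 1/(ωC) = 687 Ω
Net reactance X = X_L − X_C = 768 Ω
Z = 4700 + j768 Ω
|Z| = √(4700² + 768²) = 4760 Ω
I = V/|Z| = 69/4760 = 14.5 mA

14.5 mA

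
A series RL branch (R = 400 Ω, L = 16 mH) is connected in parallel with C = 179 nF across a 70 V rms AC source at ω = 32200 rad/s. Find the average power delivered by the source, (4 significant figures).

X_L = ωL = 515.2 Ω
X_C = 1/(ωC) = 173.5 Ω
Branch 1 (R+jX_L): Z₁ = 400.0 + j515.2 Ω, |Z₁| = 652.3 Ω
Branch 2 (−jX_C): Z₂ = −j173.5 Ω
Parallel: Z = Z₁Z₂/(Z₁+Z₂), |Z| = 215.1 Ω, ∠Z = -78.33°
I = V/|Z| = 325.4 mA
P = VI cos φ = 70 × 0.3254 × cos(-78.33°) = 4.607 W

4.607 W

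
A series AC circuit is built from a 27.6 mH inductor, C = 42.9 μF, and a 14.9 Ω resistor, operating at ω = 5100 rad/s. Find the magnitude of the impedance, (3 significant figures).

X_L = ωL = 141 Ω
X_C = 1/(ωC) = 4.57 Ω
Net reactance X = X_L − X_C = 136 Ω
Z = 14.9 + j136 Ω
|Z| = √(14.9² + 136²) = 137 Ω

137 Ω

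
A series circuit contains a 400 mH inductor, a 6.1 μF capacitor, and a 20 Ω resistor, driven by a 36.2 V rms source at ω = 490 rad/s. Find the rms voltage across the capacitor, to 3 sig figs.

86.5 V

X_L = ωL = 196 Ω
X_C = 1/(ωC) = 335 Ω
Net reactance X = X_L − X_C = -139 Ω
Z = 20.0 − j139 Ω
|Z| = √(20.0² + 139²) = 140 Ω
I = V/|Z| = 259 mA
V_C = I·|Z_C| = 0.259 × 335 = 86.5 V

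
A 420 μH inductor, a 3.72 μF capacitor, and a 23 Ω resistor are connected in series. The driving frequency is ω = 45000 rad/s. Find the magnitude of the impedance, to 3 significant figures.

X_L = ωL = 18.9 Ω
X_C = 1/(ωC) = 5.97 Ω
Net reactance X = X_L − X_C = 12.9 Ω
Z = 23.0 + j12.9 Ω
|Z| = √(23.0² + 12.9²) = 26.4 Ω

26.4 Ω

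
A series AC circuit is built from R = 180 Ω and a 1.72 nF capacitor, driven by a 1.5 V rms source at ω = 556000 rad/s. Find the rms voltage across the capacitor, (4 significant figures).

1.478 V

X_C = 1/(ωC) = 1046 Ω
Z = 180.0 − j1046 Ω
|Z| = √(180.0² + 1046²) = 1061 Ω
I = V/|Z| = 1.414 mA
V_C = I·|Z_C| = 0.001414 × 1046 = 1.478 V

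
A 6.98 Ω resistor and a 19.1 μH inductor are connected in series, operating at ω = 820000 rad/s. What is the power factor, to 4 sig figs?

0.4071

X_L = ωL = 15.66 Ω
Z = 6.980 + j15.66 Ω
|Z| = √(6.980² + 15.66²) = 17.15 Ω
∠Z = arctan(15.66/6.980) = 65.98°
cos φ = cos(65.98°) = 0.4071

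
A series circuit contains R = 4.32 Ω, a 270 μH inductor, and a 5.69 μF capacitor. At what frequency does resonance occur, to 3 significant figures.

4.06 kHz

ω₀ = 1/√(LC) = 1/√(0.00027 × 5.69e-06) = 25510 rad/s
f₀ = ω₀/(2π) = 4.06 kHz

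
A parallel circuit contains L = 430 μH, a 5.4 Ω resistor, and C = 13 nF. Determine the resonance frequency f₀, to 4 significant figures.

67.32 kHz

ω₀ = 1/√(LC) = 1/√(0.00043 × 1.3e-08) = 423000 rad/s
f₀ = ω₀/(2π) = 67.32 kHz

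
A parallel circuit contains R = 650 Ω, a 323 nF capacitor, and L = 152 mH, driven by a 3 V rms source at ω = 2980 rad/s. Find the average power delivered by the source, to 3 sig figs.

13.8 mW

X_L = ωL = 453 Ω
X_C = 1/(ωC) = 1040 Ω
Parallel: admittances add. Y = 1/R + 1/(jωL) + jωC
Y = (0.00154 − j0.00125) S
|Y| = 0.00198 S → |Z| = 1/|Y| = 505 Ω, ∠Z = −∠Y = 39.0°
I = V/|Z| = 5.94 mA
P = VI cos φ = 3 × 0.00594 × cos(39.0°) = 13.8 mW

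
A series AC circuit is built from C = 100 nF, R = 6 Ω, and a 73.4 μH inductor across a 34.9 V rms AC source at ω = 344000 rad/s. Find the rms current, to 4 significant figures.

X_L = ωL = 25.25 Ω
X_C = 1/(ωC) = 29.07 Ω
Net reactance X = X_L − X_C = -3.820 Ω
Z = 6.000 − j3.820 Ω
|Z| = √(6.000² + 3.820²) = 7.113 Ω
I = V/|Z| = 34.9/7.113 = 4.907 A

4.907 A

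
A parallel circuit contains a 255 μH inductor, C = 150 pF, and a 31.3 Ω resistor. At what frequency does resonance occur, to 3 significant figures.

814 kHz

ω₀ = 1/√(LC) = 1/√(0.000255 × 1.5e-10) = 5.113e+06 rad/s
f₀ = ω₀/(2π) = 814 kHz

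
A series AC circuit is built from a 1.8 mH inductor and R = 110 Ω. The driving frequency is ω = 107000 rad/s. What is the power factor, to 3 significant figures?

0.496

X_L = ωL = 193 Ω
Z = 110 + j193 Ω
|Z| = √(110² + 193²) = 222 Ω
∠Z = arctan(193/110) = 60.3°
cos φ = cos(60.3°) = 0.496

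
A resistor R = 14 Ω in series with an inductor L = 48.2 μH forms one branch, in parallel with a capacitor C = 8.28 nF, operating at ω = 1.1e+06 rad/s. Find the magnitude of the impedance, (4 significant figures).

X_L = ωL = 53.02 Ω
X_C = 1/(ωC) = 109.8 Ω
Branch 1 (R+jX_L): Z₁ = 14.00 + j53.02 Ω, |Z₁| = 54.84 Ω
Branch 2 (−jX_C): Z₂ = −j109.8 Ω
Parallel: Z = Z₁Z₂/(Z₁+Z₂), |Z| = 103.0 Ω, ∠Z = 61.36°

103.0 Ω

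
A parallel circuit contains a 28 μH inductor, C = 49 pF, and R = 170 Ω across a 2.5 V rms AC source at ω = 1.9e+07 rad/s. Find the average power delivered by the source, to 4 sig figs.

X_L = ωL = 532.0 Ω
X_C = 1/(ωC) = 1074 Ω
Parallel: admittances add. Y = 1/R + 1/(jωL) + jωC
Y = (0.005882 − j0.0009487) S
|Y| = 0.005958 S → |Z| = 1/|Y| = 167.8 Ω, ∠Z = −∠Y = 9.162°
I = V/|Z| = 14.90 mA
P = VI cos φ = 2.5 × 0.01490 × cos(9.162°) = 36.76 mW

36.76 mW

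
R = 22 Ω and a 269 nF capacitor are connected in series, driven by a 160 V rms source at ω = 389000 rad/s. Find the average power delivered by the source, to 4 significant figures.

978.9 W

X_C = 1/(ωC) = 9.556 Ω
Z = 22.00 − j9.556 Ω
|Z| = √(22.00² + 9.556²) = 23.99 Ω
∠Z = arctan(-9.556/22.00) = -23.48°
I = V/|Z| = 6.671 A
P = VI cos φ = 160 × 6.671 × cos(-23.48°) = 978.9 W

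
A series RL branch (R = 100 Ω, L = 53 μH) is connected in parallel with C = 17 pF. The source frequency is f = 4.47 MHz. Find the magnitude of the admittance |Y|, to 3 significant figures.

197 μS

ω = 2πf = 2.809e+07 rad/s
X_L = ωL = 1490 Ω
X_C = 1/(ωC) = 2090 Ω
Branch 1 (R+jX_L): Z₁ = 100 + j1490 Ω, |Z₁| = 1490 Ω
Branch 2 (−jX_C): Z₂ = −j2090 Ω
Parallel: Z = Z₁Z₂/(Z₁+Z₂), |Z| = 5090 Ω, ∠Z = 76.8°
|Y| = 1/|Z| = 197 μS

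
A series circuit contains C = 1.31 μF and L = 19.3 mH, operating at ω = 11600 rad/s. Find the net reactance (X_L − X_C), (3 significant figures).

158 Ω

X_L = ωL = 224 Ω
X_C = 1/(ωC) = 65.8 Ω
X = 224 − 65.8 = 158 Ω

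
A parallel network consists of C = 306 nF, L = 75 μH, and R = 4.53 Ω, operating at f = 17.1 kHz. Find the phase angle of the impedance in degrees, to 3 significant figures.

ω = 2πf = 107400 rad/s
X_L = ωL = 8.06 Ω
X_C = 1/(ωC) = 30.4 Ω
Parallel: admittances add. Y = 1/R + 1/(jωL) + jωC
Y = (0.221 − j0.0912) S
|Y| = 0.239 S → |Z| = 1/|Y| = 4.19 Ω, ∠Z = −∠Y = 22.5°

22.5°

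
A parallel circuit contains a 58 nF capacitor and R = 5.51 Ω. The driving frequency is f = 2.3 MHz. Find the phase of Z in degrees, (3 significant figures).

ω = 2πf = 1.445e+07 rad/s
X_C = 1/(ωC) = 1.19 Ω
Parallel: admittances add. Y = 1/R + jωC
Y = (0.181 + j0.838) S
|Y| = 0.858 S → |Z| = 1/|Y| = 1.17 Ω, ∠Z = −∠Y = -77.8°

-77.8°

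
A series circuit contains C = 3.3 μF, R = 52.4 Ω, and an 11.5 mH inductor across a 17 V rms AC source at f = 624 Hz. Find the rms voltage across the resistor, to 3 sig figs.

ω = 2πf = 3921 rad/s
X_L = ωL = 45.1 Ω
X_C = 1/(ωC) = 77.3 Ω
Net reactance X = X_L − X_C = -32.2 Ω
Z = 52.4 − j32.2 Ω
|Z| = √(52.4² + 32.2²) = 61.5 Ω
I = V/|Z| = 276 mA
V_R = I·|Z_R| = 0.276 × 52.4 = 14.5 V

14.5 V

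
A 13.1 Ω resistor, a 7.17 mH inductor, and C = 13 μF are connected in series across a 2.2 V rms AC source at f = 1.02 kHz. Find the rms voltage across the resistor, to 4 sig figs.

ω = 2πf = 6409 rad/s
X_L = ωL = 45.95 Ω
X_C = 1/(ωC) = 12.00 Ω
Net reactance X = X_L − X_C = 33.95 Ω
Z = 13.10 + j33.95 Ω
|Z| = √(13.10² + 33.95²) = 36.39 Ω
I = V/|Z| = 60.46 mA
V_R = I·|Z_R| = 0.06046 × 13.10 = 0.7920 V

0.7920 V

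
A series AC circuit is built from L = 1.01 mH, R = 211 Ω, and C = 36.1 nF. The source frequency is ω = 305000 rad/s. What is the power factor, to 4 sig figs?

0.6967

X_L = ωL = 308.1 Ω
X_C = 1/(ωC) = 90.82 Ω
Net reactance X = X_L − X_C = 217.2 Ω
Z = 211.0 + j217.2 Ω
|Z| = √(211.0² + 217.2²) = 302.8 Ω
∠Z = arctan(217.2/211.0) = 45.83°
cos φ = cos(45.83°) = 0.6967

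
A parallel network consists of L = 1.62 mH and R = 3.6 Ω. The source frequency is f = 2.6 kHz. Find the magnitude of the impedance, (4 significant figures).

ω = 2πf = 16340 rad/s
X_L = ωL = 26.46 Ω
Parallel: admittances add. Y = 1/R + 1/(jωL)
Y = (0.2778 − j0.03779) S
|Y| = 0.2803 S → |Z| = 1/|Y| = 3.567 Ω, ∠Z = −∠Y = 7.746°

3.567 Ω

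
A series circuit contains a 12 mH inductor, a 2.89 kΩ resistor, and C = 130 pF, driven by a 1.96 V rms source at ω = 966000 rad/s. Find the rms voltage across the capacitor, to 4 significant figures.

3.364 V

X_L = ωL = 11590 Ω
X_C = 1/(ωC) = 7963 Ω
Net reactance X = X_L − X_C = 3629 Ω
Z = 2890 + j3629 Ω
|Z| = √(2890² + 3629²) = 4639 Ω
I = V/|Z| = 422.5 μA
V_C = I·|Z_C| = 0.0004225 × 7963 = 3.364 V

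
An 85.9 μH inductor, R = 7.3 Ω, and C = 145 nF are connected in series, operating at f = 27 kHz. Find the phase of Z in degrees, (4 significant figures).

-74.36°

ω = 2πf = 169600 rad/s
X_L = ωL = 14.57 Ω
X_C = 1/(ωC) = 40.65 Ω
Net reactance X = X_L − X_C = -26.08 Ω
Z = 7.300 − j26.08 Ω
|Z| = √(7.300² + 26.08²) = 27.08 Ω
∠Z = arctan(-26.08/7.300) = -74.36°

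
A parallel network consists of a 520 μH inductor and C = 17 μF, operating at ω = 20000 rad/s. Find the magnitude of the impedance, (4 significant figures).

4.101 Ω

X_L = ωL = 10.40 Ω
X_C = 1/(ωC) = 2.941 Ω
Parallel: admittances add. Y = 1/(jωL) + jωC
Y = (0 + j0.2438) S
|Y| = 0.2438 S → |Z| = 1/|Y| = 4.101 Ω, ∠Z = −∠Y = -90.00°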